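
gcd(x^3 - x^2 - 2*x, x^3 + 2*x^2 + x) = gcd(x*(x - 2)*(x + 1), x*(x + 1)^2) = x^2 + x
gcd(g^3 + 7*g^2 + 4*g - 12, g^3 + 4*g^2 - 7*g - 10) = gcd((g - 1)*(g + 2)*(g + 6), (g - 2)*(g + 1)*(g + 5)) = 1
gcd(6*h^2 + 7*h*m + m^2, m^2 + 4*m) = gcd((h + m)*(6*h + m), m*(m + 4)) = 1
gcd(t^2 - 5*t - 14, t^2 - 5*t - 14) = t^2 - 5*t - 14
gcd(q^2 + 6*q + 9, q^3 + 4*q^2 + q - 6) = q + 3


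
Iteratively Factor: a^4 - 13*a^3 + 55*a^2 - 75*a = (a - 5)*(a^3 - 8*a^2 + 15*a) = (a - 5)^2*(a^2 - 3*a) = (a - 5)^2*(a - 3)*(a)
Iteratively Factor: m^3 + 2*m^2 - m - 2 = (m + 2)*(m^2 - 1) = (m - 1)*(m + 2)*(m + 1)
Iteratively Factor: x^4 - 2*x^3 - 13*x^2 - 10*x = (x + 1)*(x^3 - 3*x^2 - 10*x) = (x - 5)*(x + 1)*(x^2 + 2*x) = x*(x - 5)*(x + 1)*(x + 2)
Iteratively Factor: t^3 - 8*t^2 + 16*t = (t)*(t^2 - 8*t + 16) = t*(t - 4)*(t - 4)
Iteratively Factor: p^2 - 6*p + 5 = (p - 5)*(p - 1)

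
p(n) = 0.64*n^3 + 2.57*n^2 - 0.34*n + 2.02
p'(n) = 1.92*n^2 + 5.14*n - 0.34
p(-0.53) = 2.83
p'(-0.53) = -2.52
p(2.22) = 20.93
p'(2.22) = 20.53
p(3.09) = 44.39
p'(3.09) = 33.87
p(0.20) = 2.06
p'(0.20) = 0.76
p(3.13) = 45.76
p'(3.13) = 34.56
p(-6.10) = -45.54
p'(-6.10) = 39.75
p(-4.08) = 2.72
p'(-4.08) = 10.65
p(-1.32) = 5.47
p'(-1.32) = -3.78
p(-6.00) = -41.66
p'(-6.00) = 37.94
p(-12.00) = -729.74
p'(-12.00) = 214.46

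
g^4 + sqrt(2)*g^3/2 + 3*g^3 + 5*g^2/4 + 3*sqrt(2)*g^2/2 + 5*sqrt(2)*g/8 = g*(g + 1/2)*(g + 5/2)*(g + sqrt(2)/2)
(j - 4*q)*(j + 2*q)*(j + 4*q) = j^3 + 2*j^2*q - 16*j*q^2 - 32*q^3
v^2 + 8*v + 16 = (v + 4)^2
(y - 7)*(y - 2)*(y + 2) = y^3 - 7*y^2 - 4*y + 28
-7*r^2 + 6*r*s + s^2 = (-r + s)*(7*r + s)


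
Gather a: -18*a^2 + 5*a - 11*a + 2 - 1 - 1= -18*a^2 - 6*a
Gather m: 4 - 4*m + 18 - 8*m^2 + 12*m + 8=-8*m^2 + 8*m + 30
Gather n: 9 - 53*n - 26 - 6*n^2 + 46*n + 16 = -6*n^2 - 7*n - 1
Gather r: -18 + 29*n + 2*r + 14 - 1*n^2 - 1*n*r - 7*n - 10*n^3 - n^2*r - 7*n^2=-10*n^3 - 8*n^2 + 22*n + r*(-n^2 - n + 2) - 4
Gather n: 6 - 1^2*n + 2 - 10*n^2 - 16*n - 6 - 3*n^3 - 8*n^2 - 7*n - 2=-3*n^3 - 18*n^2 - 24*n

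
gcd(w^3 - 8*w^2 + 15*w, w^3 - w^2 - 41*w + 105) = w^2 - 8*w + 15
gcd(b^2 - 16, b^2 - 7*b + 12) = b - 4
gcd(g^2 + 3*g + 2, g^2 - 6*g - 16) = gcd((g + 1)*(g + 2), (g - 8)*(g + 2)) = g + 2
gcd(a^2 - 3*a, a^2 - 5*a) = a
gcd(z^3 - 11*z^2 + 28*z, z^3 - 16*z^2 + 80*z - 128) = z - 4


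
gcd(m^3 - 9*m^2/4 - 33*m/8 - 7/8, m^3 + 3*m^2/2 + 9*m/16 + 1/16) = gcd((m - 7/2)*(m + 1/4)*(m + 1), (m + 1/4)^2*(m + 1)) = m^2 + 5*m/4 + 1/4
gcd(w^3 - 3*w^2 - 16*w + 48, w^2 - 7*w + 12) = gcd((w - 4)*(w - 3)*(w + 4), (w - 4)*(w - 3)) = w^2 - 7*w + 12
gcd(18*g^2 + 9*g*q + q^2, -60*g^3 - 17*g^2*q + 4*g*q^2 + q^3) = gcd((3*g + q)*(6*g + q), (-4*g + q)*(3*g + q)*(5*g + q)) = 3*g + q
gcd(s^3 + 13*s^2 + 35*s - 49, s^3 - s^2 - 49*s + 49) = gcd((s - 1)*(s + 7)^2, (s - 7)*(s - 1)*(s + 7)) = s^2 + 6*s - 7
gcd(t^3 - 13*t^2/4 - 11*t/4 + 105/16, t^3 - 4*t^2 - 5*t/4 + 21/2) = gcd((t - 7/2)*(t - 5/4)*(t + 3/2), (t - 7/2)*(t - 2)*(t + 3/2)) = t^2 - 2*t - 21/4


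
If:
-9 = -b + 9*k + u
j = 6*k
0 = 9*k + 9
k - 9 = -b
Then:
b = 10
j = -6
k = -1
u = 10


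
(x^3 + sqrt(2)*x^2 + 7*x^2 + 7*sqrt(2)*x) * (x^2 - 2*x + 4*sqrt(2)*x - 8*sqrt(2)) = x^5 + 5*x^4 + 5*sqrt(2)*x^4 - 6*x^3 + 25*sqrt(2)*x^3 - 70*sqrt(2)*x^2 + 40*x^2 - 112*x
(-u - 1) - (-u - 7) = 6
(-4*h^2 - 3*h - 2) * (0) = 0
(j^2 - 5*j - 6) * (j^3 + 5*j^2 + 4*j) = j^5 - 27*j^3 - 50*j^2 - 24*j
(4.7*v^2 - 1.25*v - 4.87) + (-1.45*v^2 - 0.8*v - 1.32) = 3.25*v^2 - 2.05*v - 6.19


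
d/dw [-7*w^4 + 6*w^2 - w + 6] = -28*w^3 + 12*w - 1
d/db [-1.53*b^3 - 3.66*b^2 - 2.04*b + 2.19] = -4.59*b^2 - 7.32*b - 2.04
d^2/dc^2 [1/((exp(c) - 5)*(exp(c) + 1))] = 4*(exp(3*c) - 3*exp(2*c) + 9*exp(c) - 5)*exp(c)/(exp(6*c) - 12*exp(5*c) + 33*exp(4*c) + 56*exp(3*c) - 165*exp(2*c) - 300*exp(c) - 125)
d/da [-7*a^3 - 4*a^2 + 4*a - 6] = -21*a^2 - 8*a + 4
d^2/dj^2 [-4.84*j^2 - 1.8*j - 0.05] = -9.68000000000000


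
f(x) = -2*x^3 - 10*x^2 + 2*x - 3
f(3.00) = -141.00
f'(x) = -6*x^2 - 20*x + 2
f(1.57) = -32.25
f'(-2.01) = 17.96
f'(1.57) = -44.19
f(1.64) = -35.44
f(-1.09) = -14.47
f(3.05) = -146.67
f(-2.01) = -31.18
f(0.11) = -2.90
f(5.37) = -590.34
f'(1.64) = -46.94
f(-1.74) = -26.22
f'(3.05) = -114.82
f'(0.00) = 2.00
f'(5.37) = -278.42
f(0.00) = -3.00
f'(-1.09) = 16.67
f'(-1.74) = 18.63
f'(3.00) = -112.00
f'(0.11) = -0.27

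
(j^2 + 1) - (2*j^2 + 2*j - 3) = -j^2 - 2*j + 4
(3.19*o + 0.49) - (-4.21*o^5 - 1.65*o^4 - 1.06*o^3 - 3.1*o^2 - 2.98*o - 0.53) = 4.21*o^5 + 1.65*o^4 + 1.06*o^3 + 3.1*o^2 + 6.17*o + 1.02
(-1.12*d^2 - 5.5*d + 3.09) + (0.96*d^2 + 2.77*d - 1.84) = -0.16*d^2 - 2.73*d + 1.25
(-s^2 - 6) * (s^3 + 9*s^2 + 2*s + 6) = -s^5 - 9*s^4 - 8*s^3 - 60*s^2 - 12*s - 36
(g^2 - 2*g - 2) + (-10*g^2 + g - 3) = -9*g^2 - g - 5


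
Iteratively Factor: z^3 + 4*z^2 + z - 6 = (z + 2)*(z^2 + 2*z - 3) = (z + 2)*(z + 3)*(z - 1)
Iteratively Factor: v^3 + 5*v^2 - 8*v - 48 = (v + 4)*(v^2 + v - 12) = (v + 4)^2*(v - 3)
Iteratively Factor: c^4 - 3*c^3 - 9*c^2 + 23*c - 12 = (c - 1)*(c^3 - 2*c^2 - 11*c + 12) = (c - 4)*(c - 1)*(c^2 + 2*c - 3) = (c - 4)*(c - 1)*(c + 3)*(c - 1)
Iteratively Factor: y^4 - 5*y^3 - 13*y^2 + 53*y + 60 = (y + 1)*(y^3 - 6*y^2 - 7*y + 60) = (y - 5)*(y + 1)*(y^2 - y - 12) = (y - 5)*(y - 4)*(y + 1)*(y + 3)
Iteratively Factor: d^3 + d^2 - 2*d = (d + 2)*(d^2 - d) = d*(d + 2)*(d - 1)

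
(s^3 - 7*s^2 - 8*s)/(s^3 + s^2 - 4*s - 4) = s*(s - 8)/(s^2 - 4)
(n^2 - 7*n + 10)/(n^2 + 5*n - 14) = (n - 5)/(n + 7)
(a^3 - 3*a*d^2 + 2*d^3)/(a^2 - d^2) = (a^2 + a*d - 2*d^2)/(a + d)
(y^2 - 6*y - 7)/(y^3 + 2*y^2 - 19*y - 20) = (y - 7)/(y^2 + y - 20)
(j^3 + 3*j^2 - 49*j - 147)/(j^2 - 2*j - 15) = (j^2 - 49)/(j - 5)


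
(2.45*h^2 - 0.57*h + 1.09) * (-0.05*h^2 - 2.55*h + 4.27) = -0.1225*h^4 - 6.219*h^3 + 11.8605*h^2 - 5.2134*h + 4.6543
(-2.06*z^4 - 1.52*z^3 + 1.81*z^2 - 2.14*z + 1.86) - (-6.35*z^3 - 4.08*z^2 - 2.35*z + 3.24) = -2.06*z^4 + 4.83*z^3 + 5.89*z^2 + 0.21*z - 1.38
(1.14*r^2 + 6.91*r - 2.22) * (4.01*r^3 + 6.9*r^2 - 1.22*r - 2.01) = 4.5714*r^5 + 35.5751*r^4 + 37.386*r^3 - 26.0396*r^2 - 11.1807*r + 4.4622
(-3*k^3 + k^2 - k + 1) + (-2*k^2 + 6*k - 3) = -3*k^3 - k^2 + 5*k - 2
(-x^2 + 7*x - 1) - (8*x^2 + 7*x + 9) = -9*x^2 - 10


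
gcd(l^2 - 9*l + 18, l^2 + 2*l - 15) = l - 3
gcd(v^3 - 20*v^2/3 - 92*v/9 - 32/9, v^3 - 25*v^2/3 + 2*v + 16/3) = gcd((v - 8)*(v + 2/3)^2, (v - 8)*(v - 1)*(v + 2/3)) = v^2 - 22*v/3 - 16/3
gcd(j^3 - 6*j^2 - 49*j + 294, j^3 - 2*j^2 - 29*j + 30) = j - 6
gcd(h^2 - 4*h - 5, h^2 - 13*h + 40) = h - 5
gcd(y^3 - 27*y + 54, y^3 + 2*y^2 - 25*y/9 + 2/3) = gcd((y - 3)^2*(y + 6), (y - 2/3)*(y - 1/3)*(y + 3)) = 1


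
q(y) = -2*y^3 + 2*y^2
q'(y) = -6*y^2 + 4*y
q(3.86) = -85.23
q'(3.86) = -73.96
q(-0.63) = 1.29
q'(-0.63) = -4.90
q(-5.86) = 471.14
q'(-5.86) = -229.48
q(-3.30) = 93.65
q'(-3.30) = -78.54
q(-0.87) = 2.83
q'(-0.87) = -8.02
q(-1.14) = 5.56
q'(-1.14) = -12.36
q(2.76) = -26.81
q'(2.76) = -34.67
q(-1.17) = 5.94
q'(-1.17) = -12.89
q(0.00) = 0.00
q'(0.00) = 0.00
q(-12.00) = 3744.00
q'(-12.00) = -912.00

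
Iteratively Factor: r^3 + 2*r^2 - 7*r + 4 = (r - 1)*(r^2 + 3*r - 4) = (r - 1)^2*(r + 4)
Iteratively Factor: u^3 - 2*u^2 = (u)*(u^2 - 2*u) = u^2*(u - 2)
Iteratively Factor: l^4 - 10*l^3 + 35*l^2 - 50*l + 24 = (l - 2)*(l^3 - 8*l^2 + 19*l - 12) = (l - 2)*(l - 1)*(l^2 - 7*l + 12) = (l - 3)*(l - 2)*(l - 1)*(l - 4)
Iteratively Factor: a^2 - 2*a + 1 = (a - 1)*(a - 1)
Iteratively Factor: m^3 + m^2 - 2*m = (m + 2)*(m^2 - m) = m*(m + 2)*(m - 1)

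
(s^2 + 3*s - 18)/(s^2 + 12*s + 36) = (s - 3)/(s + 6)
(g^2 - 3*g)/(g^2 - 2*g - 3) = g/(g + 1)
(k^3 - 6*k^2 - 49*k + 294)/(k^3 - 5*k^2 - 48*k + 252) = (k - 7)/(k - 6)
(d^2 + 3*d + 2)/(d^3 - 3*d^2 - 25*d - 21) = (d + 2)/(d^2 - 4*d - 21)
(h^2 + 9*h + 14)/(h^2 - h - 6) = (h + 7)/(h - 3)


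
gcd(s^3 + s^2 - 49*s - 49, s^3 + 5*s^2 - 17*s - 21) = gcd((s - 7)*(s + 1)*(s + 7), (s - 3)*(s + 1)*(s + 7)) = s^2 + 8*s + 7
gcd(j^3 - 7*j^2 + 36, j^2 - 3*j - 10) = j + 2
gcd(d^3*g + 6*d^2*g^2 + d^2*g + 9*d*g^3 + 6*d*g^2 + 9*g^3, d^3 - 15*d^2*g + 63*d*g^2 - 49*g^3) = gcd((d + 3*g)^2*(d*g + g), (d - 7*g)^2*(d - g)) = 1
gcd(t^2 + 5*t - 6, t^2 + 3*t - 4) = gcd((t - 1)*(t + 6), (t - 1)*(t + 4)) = t - 1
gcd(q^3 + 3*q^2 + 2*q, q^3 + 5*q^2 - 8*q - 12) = q + 1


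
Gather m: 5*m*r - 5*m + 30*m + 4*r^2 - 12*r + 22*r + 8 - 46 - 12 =m*(5*r + 25) + 4*r^2 + 10*r - 50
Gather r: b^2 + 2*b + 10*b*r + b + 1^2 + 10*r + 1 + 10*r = b^2 + 3*b + r*(10*b + 20) + 2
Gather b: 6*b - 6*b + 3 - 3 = 0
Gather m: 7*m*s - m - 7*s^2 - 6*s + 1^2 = m*(7*s - 1) - 7*s^2 - 6*s + 1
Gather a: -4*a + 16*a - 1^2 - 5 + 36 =12*a + 30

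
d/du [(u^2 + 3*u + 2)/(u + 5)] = (u^2 + 10*u + 13)/(u^2 + 10*u + 25)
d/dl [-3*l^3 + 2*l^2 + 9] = l*(4 - 9*l)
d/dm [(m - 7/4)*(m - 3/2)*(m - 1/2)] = 3*m^2 - 15*m/2 + 17/4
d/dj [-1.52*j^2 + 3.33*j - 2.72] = 3.33 - 3.04*j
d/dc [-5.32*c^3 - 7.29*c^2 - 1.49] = c*(-15.96*c - 14.58)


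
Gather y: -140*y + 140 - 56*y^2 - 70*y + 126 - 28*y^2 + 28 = -84*y^2 - 210*y + 294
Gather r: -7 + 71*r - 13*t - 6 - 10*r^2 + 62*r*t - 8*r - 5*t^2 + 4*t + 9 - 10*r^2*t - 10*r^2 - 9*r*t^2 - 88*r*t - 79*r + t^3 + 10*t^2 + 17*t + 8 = r^2*(-10*t - 20) + r*(-9*t^2 - 26*t - 16) + t^3 + 5*t^2 + 8*t + 4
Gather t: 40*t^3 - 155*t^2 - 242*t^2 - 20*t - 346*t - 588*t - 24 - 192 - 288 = 40*t^3 - 397*t^2 - 954*t - 504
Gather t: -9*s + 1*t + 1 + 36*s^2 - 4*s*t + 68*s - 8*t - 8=36*s^2 + 59*s + t*(-4*s - 7) - 7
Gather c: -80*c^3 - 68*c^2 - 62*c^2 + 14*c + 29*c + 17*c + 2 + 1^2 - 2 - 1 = -80*c^3 - 130*c^2 + 60*c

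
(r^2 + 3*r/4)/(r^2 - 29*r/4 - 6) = r/(r - 8)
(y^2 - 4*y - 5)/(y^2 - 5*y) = (y + 1)/y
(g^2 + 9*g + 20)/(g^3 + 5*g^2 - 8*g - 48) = (g + 5)/(g^2 + g - 12)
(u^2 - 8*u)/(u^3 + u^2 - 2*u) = (u - 8)/(u^2 + u - 2)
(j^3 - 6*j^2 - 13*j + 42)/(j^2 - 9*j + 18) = (j^3 - 6*j^2 - 13*j + 42)/(j^2 - 9*j + 18)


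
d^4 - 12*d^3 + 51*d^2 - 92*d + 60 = (d - 5)*(d - 3)*(d - 2)^2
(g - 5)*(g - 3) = g^2 - 8*g + 15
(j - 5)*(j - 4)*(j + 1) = j^3 - 8*j^2 + 11*j + 20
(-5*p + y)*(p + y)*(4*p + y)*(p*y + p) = -20*p^4*y - 20*p^4 - 21*p^3*y^2 - 21*p^3*y + p*y^4 + p*y^3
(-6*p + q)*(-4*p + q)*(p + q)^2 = 24*p^4 + 38*p^3*q + 5*p^2*q^2 - 8*p*q^3 + q^4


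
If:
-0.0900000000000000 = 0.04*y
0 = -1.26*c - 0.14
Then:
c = -0.11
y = -2.25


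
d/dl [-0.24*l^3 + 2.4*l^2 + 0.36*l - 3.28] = -0.72*l^2 + 4.8*l + 0.36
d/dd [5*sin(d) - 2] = 5*cos(d)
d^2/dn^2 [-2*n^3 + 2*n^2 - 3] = 4 - 12*n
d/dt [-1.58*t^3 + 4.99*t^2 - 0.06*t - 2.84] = -4.74*t^2 + 9.98*t - 0.06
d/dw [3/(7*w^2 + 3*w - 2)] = 3*(-14*w - 3)/(7*w^2 + 3*w - 2)^2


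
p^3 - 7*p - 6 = (p - 3)*(p + 1)*(p + 2)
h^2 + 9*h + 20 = (h + 4)*(h + 5)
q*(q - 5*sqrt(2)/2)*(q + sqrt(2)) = q^3 - 3*sqrt(2)*q^2/2 - 5*q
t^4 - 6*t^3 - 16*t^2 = t^2*(t - 8)*(t + 2)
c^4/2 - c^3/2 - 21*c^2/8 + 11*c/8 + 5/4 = (c/2 + 1/4)*(c - 5/2)*(c - 1)*(c + 2)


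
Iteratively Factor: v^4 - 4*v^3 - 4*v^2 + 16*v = (v - 2)*(v^3 - 2*v^2 - 8*v) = (v - 4)*(v - 2)*(v^2 + 2*v) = v*(v - 4)*(v - 2)*(v + 2)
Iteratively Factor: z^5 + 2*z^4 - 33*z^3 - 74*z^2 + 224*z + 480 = (z + 4)*(z^4 - 2*z^3 - 25*z^2 + 26*z + 120) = (z - 5)*(z + 4)*(z^3 + 3*z^2 - 10*z - 24) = (z - 5)*(z + 4)^2*(z^2 - z - 6) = (z - 5)*(z + 2)*(z + 4)^2*(z - 3)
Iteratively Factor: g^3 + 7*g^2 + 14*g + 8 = (g + 2)*(g^2 + 5*g + 4) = (g + 2)*(g + 4)*(g + 1)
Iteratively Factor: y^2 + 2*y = (y)*(y + 2)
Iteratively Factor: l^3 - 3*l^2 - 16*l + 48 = (l - 3)*(l^2 - 16) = (l - 3)*(l + 4)*(l - 4)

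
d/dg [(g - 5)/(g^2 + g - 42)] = (g^2 + g - (g - 5)*(2*g + 1) - 42)/(g^2 + g - 42)^2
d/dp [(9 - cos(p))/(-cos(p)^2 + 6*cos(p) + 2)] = (cos(p)^2 - 18*cos(p) + 56)*sin(p)/(sin(p)^2 + 6*cos(p) + 1)^2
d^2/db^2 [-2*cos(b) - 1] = 2*cos(b)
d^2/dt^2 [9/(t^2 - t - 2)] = 18*(t^2 - t - (2*t - 1)^2 - 2)/(-t^2 + t + 2)^3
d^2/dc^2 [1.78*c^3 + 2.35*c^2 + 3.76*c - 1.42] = 10.68*c + 4.7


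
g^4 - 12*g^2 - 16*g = g*(g - 4)*(g + 2)^2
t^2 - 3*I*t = t*(t - 3*I)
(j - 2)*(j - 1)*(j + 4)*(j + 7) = j^4 + 8*j^3 - 3*j^2 - 62*j + 56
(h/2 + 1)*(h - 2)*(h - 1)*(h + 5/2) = h^4/2 + 3*h^3/4 - 13*h^2/4 - 3*h + 5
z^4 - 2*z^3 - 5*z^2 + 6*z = z*(z - 3)*(z - 1)*(z + 2)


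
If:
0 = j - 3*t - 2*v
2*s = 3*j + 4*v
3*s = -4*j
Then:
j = -12*v/17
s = 16*v/17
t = -46*v/51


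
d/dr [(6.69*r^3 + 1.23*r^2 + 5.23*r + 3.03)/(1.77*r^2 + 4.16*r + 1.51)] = (11.8413*r^4 + 55.6608*r^3 + 26.1654*r^2 - 7.0116*r - 4.7075)/(3.1329*r^4 + 14.7264*r^3 + 22.651*r^2 + 12.5632*r + 2.2801)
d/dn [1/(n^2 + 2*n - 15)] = 2*(-n - 1)/(n^2 + 2*n - 15)^2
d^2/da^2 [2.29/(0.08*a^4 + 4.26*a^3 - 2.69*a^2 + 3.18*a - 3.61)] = ((-2.1984*a^2 - 58.5324*a + 12.3202)*(0.08*a^4 + 4.26*a^3 - 2.69*a^2 + 3.18*a - 3.61) + 2.29*(0.32*a^3 + 12.78*a^2 - 5.38*a + 3.18)*(0.64*a^3 + 25.56*a^2 - 10.76*a + 6.36))/(0.08*a^4 + 4.26*a^3 - 2.69*a^2 + 3.18*a - 3.61)^3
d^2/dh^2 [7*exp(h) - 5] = 7*exp(h)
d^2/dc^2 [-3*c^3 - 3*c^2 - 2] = -18*c - 6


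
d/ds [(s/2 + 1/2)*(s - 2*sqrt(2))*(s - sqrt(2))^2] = 2*s^3 - 6*sqrt(2)*s^2 + 3*s^2/2 - 4*sqrt(2)*s + 10*s - 2*sqrt(2) + 5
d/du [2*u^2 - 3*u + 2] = 4*u - 3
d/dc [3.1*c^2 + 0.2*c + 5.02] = 6.2*c + 0.2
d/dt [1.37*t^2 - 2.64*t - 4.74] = 2.74*t - 2.64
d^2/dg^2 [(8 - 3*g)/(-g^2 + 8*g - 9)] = 2*((32 - 9*g)*(g^2 - 8*g + 9) + 4*(g - 4)^2*(3*g - 8))/(g^2 - 8*g + 9)^3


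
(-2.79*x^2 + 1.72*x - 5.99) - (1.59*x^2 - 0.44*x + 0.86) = -4.38*x^2 + 2.16*x - 6.85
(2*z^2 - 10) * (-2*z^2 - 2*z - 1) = -4*z^4 - 4*z^3 + 18*z^2 + 20*z + 10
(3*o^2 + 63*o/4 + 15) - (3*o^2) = 63*o/4 + 15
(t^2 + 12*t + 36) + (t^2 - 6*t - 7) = 2*t^2 + 6*t + 29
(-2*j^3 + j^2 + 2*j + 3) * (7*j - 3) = -14*j^4 + 13*j^3 + 11*j^2 + 15*j - 9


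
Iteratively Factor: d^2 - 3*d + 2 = (d - 1)*(d - 2)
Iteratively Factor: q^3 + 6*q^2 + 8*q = (q + 2)*(q^2 + 4*q) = q*(q + 2)*(q + 4)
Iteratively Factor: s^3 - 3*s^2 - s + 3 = (s - 3)*(s^2 - 1) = (s - 3)*(s + 1)*(s - 1)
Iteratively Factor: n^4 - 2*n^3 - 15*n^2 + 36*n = (n - 3)*(n^3 + n^2 - 12*n) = n*(n - 3)*(n^2 + n - 12) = n*(n - 3)^2*(n + 4)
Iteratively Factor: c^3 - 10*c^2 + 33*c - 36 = (c - 3)*(c^2 - 7*c + 12) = (c - 4)*(c - 3)*(c - 3)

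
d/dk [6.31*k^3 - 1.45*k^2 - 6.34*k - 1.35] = 18.93*k^2 - 2.9*k - 6.34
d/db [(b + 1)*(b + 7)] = 2*b + 8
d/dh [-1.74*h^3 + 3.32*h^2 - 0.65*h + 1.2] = -5.22*h^2 + 6.64*h - 0.65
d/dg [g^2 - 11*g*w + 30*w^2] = 2*g - 11*w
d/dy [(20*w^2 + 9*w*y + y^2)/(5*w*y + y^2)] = -4*w/y^2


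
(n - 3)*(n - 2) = n^2 - 5*n + 6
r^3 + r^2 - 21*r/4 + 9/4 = (r - 3/2)*(r - 1/2)*(r + 3)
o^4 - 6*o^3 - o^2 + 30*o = o*(o - 5)*(o - 3)*(o + 2)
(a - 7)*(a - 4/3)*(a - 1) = a^3 - 28*a^2/3 + 53*a/3 - 28/3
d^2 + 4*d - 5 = (d - 1)*(d + 5)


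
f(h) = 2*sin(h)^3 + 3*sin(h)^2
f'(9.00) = -3.18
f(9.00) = 0.65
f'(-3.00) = 0.72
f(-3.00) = 0.05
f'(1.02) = 4.96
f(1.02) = 3.42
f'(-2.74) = 1.31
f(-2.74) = 0.34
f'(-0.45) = -1.33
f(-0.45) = 0.40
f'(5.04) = -0.10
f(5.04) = 0.99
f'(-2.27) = 0.69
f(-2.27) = 0.86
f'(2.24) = -5.21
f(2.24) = 2.81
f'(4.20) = 0.33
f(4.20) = 0.95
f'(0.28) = 2.03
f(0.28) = 0.27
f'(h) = 6*sin(h)^2*cos(h) + 6*sin(h)*cos(h)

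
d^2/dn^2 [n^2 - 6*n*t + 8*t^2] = 2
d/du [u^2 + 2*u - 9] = 2*u + 2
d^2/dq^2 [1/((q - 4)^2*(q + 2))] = 2*((q - 4)^2 + 2*(q - 4)*(q + 2) + 3*(q + 2)^2)/((q - 4)^4*(q + 2)^3)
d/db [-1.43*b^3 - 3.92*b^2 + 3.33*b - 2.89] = -4.29*b^2 - 7.84*b + 3.33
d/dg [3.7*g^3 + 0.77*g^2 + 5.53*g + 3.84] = 11.1*g^2 + 1.54*g + 5.53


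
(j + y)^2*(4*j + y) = 4*j^3 + 9*j^2*y + 6*j*y^2 + y^3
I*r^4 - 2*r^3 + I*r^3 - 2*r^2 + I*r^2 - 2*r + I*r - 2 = (r - I)*(r + I)*(r + 2*I)*(I*r + I)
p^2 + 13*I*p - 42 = (p + 6*I)*(p + 7*I)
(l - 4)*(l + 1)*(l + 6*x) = l^3 + 6*l^2*x - 3*l^2 - 18*l*x - 4*l - 24*x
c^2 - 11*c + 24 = (c - 8)*(c - 3)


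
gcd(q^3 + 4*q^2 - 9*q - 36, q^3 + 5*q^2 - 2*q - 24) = q^2 + 7*q + 12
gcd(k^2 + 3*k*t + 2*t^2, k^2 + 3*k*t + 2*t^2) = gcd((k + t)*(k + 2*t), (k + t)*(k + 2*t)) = k^2 + 3*k*t + 2*t^2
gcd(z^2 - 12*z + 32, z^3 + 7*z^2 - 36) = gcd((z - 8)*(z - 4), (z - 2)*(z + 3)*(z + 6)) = 1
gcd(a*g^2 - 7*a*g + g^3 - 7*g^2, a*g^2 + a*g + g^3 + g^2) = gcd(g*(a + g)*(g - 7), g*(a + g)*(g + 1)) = a*g + g^2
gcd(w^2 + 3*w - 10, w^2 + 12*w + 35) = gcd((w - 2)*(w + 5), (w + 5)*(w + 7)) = w + 5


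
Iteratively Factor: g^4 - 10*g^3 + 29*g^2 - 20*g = (g - 1)*(g^3 - 9*g^2 + 20*g) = (g - 4)*(g - 1)*(g^2 - 5*g) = (g - 5)*(g - 4)*(g - 1)*(g)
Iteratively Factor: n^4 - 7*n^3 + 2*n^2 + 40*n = (n)*(n^3 - 7*n^2 + 2*n + 40) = n*(n - 5)*(n^2 - 2*n - 8) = n*(n - 5)*(n + 2)*(n - 4)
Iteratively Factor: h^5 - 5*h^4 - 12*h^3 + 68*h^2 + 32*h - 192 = (h + 2)*(h^4 - 7*h^3 + 2*h^2 + 64*h - 96) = (h + 2)*(h + 3)*(h^3 - 10*h^2 + 32*h - 32) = (h - 4)*(h + 2)*(h + 3)*(h^2 - 6*h + 8) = (h - 4)^2*(h + 2)*(h + 3)*(h - 2)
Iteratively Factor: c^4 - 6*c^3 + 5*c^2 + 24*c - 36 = (c - 2)*(c^3 - 4*c^2 - 3*c + 18) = (c - 3)*(c - 2)*(c^2 - c - 6) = (c - 3)^2*(c - 2)*(c + 2)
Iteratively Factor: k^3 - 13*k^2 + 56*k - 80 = (k - 5)*(k^2 - 8*k + 16) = (k - 5)*(k - 4)*(k - 4)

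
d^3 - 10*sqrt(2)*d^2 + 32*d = d*(d - 8*sqrt(2))*(d - 2*sqrt(2))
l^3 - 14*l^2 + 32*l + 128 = (l - 8)^2*(l + 2)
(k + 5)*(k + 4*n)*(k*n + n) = k^3*n + 4*k^2*n^2 + 6*k^2*n + 24*k*n^2 + 5*k*n + 20*n^2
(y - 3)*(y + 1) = y^2 - 2*y - 3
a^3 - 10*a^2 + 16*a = a*(a - 8)*(a - 2)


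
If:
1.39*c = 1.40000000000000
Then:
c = 1.01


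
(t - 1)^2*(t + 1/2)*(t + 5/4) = t^4 - t^3/4 - 15*t^2/8 + t/2 + 5/8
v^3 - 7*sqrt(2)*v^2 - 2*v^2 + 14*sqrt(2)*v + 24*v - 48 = (v - 2)*(v - 4*sqrt(2))*(v - 3*sqrt(2))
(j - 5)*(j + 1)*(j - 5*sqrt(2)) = j^3 - 5*sqrt(2)*j^2 - 4*j^2 - 5*j + 20*sqrt(2)*j + 25*sqrt(2)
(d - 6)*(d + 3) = d^2 - 3*d - 18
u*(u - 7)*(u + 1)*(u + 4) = u^4 - 2*u^3 - 31*u^2 - 28*u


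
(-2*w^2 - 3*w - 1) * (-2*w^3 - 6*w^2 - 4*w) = 4*w^5 + 18*w^4 + 28*w^3 + 18*w^2 + 4*w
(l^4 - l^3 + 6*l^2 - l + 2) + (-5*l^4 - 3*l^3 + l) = -4*l^4 - 4*l^3 + 6*l^2 + 2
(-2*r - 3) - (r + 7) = -3*r - 10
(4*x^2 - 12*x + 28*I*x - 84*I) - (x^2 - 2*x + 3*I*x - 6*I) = 3*x^2 - 10*x + 25*I*x - 78*I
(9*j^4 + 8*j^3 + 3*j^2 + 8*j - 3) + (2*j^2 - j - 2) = 9*j^4 + 8*j^3 + 5*j^2 + 7*j - 5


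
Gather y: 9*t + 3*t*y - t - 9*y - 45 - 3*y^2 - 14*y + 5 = 8*t - 3*y^2 + y*(3*t - 23) - 40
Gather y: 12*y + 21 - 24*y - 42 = -12*y - 21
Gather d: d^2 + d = d^2 + d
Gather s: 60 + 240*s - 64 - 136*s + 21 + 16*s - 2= 120*s + 15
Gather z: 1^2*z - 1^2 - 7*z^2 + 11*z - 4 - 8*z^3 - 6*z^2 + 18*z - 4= -8*z^3 - 13*z^2 + 30*z - 9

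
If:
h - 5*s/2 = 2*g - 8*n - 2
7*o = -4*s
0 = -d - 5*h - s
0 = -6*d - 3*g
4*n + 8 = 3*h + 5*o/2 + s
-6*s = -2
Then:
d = 1091/182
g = -1091/91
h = -691/546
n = -2173/728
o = -4/21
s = 1/3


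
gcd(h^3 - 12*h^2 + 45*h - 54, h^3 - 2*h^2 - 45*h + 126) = h^2 - 9*h + 18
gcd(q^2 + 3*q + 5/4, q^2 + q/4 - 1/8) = q + 1/2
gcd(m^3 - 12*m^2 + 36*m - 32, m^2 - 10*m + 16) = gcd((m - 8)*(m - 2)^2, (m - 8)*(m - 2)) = m^2 - 10*m + 16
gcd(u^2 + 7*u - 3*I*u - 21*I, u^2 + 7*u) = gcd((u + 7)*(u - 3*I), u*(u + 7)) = u + 7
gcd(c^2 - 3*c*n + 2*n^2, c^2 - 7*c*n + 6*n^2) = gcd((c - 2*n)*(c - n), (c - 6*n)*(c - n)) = c - n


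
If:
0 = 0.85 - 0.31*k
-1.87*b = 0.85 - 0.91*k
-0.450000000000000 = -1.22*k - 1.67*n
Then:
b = 0.88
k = 2.74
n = -1.73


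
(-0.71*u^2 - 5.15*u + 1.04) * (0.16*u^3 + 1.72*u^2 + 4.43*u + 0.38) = -0.1136*u^5 - 2.0452*u^4 - 11.8369*u^3 - 21.2955*u^2 + 2.6502*u + 0.3952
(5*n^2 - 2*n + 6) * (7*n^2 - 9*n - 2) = 35*n^4 - 59*n^3 + 50*n^2 - 50*n - 12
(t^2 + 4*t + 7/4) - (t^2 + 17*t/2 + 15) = -9*t/2 - 53/4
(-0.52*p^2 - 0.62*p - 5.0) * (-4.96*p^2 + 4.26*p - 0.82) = 2.5792*p^4 + 0.86*p^3 + 22.5852*p^2 - 20.7916*p + 4.1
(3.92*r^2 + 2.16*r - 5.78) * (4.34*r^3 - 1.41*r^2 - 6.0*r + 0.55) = 17.0128*r^5 + 3.8472*r^4 - 51.6508*r^3 - 2.6542*r^2 + 35.868*r - 3.179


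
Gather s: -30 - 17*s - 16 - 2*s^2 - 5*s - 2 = -2*s^2 - 22*s - 48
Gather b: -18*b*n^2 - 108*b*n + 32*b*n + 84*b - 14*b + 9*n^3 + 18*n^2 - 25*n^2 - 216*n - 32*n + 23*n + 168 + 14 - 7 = b*(-18*n^2 - 76*n + 70) + 9*n^3 - 7*n^2 - 225*n + 175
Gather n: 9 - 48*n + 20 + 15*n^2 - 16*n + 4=15*n^2 - 64*n + 33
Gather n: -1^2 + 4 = 3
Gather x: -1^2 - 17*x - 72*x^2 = -72*x^2 - 17*x - 1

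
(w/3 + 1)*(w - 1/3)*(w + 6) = w^3/3 + 26*w^2/9 + 5*w - 2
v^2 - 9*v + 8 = (v - 8)*(v - 1)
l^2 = l^2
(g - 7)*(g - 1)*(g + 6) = g^3 - 2*g^2 - 41*g + 42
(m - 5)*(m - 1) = m^2 - 6*m + 5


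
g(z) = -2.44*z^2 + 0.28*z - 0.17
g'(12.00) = -58.28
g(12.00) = -348.17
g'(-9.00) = 44.20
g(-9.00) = -200.33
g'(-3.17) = 15.75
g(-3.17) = -25.58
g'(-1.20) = 6.14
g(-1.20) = -4.02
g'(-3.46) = 17.16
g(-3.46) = -30.35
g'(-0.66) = 3.50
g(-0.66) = -1.42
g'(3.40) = -16.31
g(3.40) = -27.42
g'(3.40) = -16.31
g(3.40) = -27.42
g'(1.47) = -6.89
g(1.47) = -5.03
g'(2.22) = -10.55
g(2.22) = -11.57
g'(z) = 0.28 - 4.88*z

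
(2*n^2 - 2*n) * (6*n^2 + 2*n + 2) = 12*n^4 - 8*n^3 - 4*n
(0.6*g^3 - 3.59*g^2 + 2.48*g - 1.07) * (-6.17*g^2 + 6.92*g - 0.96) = -3.702*g^5 + 26.3023*g^4 - 40.7204*g^3 + 27.2099*g^2 - 9.7852*g + 1.0272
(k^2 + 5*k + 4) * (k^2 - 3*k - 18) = k^4 + 2*k^3 - 29*k^2 - 102*k - 72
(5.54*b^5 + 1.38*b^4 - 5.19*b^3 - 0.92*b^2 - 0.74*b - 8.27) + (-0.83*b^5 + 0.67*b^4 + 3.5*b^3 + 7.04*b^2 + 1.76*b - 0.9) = 4.71*b^5 + 2.05*b^4 - 1.69*b^3 + 6.12*b^2 + 1.02*b - 9.17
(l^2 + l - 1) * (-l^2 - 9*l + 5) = -l^4 - 10*l^3 - 3*l^2 + 14*l - 5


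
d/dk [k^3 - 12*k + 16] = 3*k^2 - 12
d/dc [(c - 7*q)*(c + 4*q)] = 2*c - 3*q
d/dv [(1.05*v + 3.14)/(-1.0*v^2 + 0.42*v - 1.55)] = (1.05*v^2 + 6.28*v - 2.9463)/(1.0*v^4 - 0.84*v^3 + 3.2764*v^2 - 1.302*v + 2.4025)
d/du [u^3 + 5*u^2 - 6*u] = 3*u^2 + 10*u - 6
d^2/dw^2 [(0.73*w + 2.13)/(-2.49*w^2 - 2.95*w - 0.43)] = (-(0.73*w + 2.13)*(4.98*w + 2.95)*(9.96*w + 5.9) + (10.9062*w + 14.9144)*(2.49*w^2 + 2.95*w + 0.43))/(2.49*w^2 + 2.95*w + 0.43)^3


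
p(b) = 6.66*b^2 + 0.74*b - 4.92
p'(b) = 13.32*b + 0.74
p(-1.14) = 2.89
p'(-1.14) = -14.44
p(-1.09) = 2.19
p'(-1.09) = -13.78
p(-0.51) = -3.57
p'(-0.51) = -6.05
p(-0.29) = -4.57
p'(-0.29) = -3.12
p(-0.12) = -4.91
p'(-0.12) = -0.86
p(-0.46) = -3.85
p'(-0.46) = -5.39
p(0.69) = -1.24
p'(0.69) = 9.93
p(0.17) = -4.60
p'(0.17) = 3.00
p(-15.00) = 1482.48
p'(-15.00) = -199.06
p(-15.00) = 1482.48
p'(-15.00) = -199.06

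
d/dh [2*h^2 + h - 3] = 4*h + 1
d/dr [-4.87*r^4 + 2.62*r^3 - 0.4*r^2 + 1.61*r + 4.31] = -19.48*r^3 + 7.86*r^2 - 0.8*r + 1.61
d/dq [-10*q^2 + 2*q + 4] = 2 - 20*q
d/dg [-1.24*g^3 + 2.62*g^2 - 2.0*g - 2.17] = -3.72*g^2 + 5.24*g - 2.0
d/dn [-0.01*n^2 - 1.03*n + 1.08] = -0.02*n - 1.03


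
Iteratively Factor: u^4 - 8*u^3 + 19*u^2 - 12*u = (u - 4)*(u^3 - 4*u^2 + 3*u) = (u - 4)*(u - 1)*(u^2 - 3*u) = (u - 4)*(u - 3)*(u - 1)*(u)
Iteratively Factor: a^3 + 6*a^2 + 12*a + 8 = (a + 2)*(a^2 + 4*a + 4) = (a + 2)^2*(a + 2)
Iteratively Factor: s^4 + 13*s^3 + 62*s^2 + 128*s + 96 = (s + 3)*(s^3 + 10*s^2 + 32*s + 32) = (s + 3)*(s + 4)*(s^2 + 6*s + 8) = (s + 3)*(s + 4)^2*(s + 2)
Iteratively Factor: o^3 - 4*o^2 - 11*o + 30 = (o - 2)*(o^2 - 2*o - 15) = (o - 2)*(o + 3)*(o - 5)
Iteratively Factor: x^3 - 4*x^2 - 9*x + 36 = (x - 4)*(x^2 - 9) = (x - 4)*(x + 3)*(x - 3)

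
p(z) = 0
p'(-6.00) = 0.00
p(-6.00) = 0.00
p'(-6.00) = 0.00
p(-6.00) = 0.00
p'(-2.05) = 0.00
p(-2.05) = 0.00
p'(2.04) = 0.00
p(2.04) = 0.00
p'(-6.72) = 0.00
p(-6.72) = 0.00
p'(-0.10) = 0.00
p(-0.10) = 0.00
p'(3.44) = 0.00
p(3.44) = 0.00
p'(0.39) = 0.00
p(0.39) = 0.00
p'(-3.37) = 0.00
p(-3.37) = 0.00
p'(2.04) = 0.00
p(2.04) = 0.00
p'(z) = 0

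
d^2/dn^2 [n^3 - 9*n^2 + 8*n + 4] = 6*n - 18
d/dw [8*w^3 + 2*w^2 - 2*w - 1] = 24*w^2 + 4*w - 2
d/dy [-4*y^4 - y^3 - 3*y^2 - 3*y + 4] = -16*y^3 - 3*y^2 - 6*y - 3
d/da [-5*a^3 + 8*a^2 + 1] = a*(16 - 15*a)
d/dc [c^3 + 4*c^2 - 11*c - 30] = 3*c^2 + 8*c - 11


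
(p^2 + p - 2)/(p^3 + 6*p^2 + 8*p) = (p - 1)/(p*(p + 4))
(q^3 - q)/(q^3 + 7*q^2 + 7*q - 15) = q*(q + 1)/(q^2 + 8*q + 15)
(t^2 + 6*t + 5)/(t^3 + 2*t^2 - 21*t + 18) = (t^2 + 6*t + 5)/(t^3 + 2*t^2 - 21*t + 18)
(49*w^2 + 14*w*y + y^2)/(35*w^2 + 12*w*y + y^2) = (7*w + y)/(5*w + y)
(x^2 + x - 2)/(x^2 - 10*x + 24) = (x^2 + x - 2)/(x^2 - 10*x + 24)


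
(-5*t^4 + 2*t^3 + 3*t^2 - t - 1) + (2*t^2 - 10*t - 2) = -5*t^4 + 2*t^3 + 5*t^2 - 11*t - 3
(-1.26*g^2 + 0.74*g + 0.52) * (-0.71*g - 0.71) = 0.8946*g^3 + 0.3692*g^2 - 0.8946*g - 0.3692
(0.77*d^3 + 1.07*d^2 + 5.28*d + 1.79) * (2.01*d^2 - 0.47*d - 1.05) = 1.5477*d^5 + 1.7888*d^4 + 9.3014*d^3 - 0.00720000000000054*d^2 - 6.3853*d - 1.8795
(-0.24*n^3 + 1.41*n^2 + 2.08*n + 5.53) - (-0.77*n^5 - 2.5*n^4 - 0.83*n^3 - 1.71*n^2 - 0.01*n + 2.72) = 0.77*n^5 + 2.5*n^4 + 0.59*n^3 + 3.12*n^2 + 2.09*n + 2.81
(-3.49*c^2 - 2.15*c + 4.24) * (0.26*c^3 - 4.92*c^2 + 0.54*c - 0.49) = -0.9074*c^5 + 16.6118*c^4 + 9.7958*c^3 - 20.3117*c^2 + 3.3431*c - 2.0776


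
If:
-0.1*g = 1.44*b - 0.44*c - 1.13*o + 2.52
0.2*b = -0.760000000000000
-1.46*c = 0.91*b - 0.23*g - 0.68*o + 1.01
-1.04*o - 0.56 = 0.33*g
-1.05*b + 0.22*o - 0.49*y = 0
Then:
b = -3.80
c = 1.49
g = 6.54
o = -2.61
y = 6.97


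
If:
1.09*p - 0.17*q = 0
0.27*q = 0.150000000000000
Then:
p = 0.09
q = 0.56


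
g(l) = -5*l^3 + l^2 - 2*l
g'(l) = -15*l^2 + 2*l - 2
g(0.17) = -0.34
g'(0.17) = -2.09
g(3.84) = -276.05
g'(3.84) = -215.50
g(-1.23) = 13.28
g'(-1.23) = -27.15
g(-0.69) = 3.50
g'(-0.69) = -10.52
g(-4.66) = 537.01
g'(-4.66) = -337.05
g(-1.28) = 14.68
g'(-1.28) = -29.14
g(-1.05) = 8.99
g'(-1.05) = -20.64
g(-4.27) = 416.05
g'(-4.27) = -284.03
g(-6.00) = 1128.00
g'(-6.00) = -554.00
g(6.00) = -1056.00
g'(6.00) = -530.00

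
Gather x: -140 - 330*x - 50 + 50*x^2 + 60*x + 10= 50*x^2 - 270*x - 180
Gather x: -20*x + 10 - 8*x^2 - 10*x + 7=-8*x^2 - 30*x + 17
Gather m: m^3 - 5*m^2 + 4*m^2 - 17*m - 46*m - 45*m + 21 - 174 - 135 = m^3 - m^2 - 108*m - 288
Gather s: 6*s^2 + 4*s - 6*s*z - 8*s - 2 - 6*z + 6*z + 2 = 6*s^2 + s*(-6*z - 4)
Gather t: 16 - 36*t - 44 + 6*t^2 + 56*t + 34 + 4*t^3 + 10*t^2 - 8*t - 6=4*t^3 + 16*t^2 + 12*t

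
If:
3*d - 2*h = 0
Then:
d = 2*h/3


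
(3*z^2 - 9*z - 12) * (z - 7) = 3*z^3 - 30*z^2 + 51*z + 84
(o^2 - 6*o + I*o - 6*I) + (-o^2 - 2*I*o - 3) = -6*o - I*o - 3 - 6*I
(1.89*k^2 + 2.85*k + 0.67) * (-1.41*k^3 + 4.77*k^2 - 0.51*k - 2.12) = -2.6649*k^5 + 4.9968*k^4 + 11.6859*k^3 - 2.2644*k^2 - 6.3837*k - 1.4204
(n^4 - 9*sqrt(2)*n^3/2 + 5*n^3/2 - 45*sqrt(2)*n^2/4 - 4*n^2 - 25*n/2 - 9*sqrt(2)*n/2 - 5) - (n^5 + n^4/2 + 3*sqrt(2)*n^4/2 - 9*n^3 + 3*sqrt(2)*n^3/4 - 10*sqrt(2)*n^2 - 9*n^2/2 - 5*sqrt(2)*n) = -n^5 - 3*sqrt(2)*n^4/2 + n^4/2 - 21*sqrt(2)*n^3/4 + 23*n^3/2 - 5*sqrt(2)*n^2/4 + n^2/2 - 25*n/2 + sqrt(2)*n/2 - 5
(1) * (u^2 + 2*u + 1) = u^2 + 2*u + 1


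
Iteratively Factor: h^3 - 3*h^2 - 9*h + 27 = (h - 3)*(h^2 - 9) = (h - 3)^2*(h + 3)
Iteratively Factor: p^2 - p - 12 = (p + 3)*(p - 4)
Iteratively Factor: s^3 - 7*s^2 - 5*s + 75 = (s - 5)*(s^2 - 2*s - 15) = (s - 5)*(s + 3)*(s - 5)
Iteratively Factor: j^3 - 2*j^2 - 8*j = (j)*(j^2 - 2*j - 8) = j*(j - 4)*(j + 2)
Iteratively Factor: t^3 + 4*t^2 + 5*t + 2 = (t + 1)*(t^2 + 3*t + 2) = (t + 1)^2*(t + 2)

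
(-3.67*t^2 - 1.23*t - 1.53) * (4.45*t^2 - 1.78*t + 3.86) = -16.3315*t^4 + 1.0591*t^3 - 18.7853*t^2 - 2.0244*t - 5.9058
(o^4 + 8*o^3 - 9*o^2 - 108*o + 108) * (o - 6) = o^5 + 2*o^4 - 57*o^3 - 54*o^2 + 756*o - 648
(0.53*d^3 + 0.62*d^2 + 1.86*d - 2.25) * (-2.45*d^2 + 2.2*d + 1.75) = -1.2985*d^5 - 0.353*d^4 - 2.2655*d^3 + 10.6895*d^2 - 1.695*d - 3.9375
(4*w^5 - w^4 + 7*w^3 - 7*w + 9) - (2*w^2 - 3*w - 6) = 4*w^5 - w^4 + 7*w^3 - 2*w^2 - 4*w + 15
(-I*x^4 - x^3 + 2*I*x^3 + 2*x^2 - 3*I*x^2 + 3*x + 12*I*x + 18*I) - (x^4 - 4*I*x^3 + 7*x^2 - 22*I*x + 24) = -x^4 - I*x^4 - x^3 + 6*I*x^3 - 5*x^2 - 3*I*x^2 + 3*x + 34*I*x - 24 + 18*I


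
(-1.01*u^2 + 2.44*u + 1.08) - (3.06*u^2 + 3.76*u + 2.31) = -4.07*u^2 - 1.32*u - 1.23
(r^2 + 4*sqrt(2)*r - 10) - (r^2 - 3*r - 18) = 3*r + 4*sqrt(2)*r + 8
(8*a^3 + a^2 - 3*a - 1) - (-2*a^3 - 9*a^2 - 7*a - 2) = 10*a^3 + 10*a^2 + 4*a + 1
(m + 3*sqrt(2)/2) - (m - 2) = 2 + 3*sqrt(2)/2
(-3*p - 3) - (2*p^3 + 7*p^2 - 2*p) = -2*p^3 - 7*p^2 - p - 3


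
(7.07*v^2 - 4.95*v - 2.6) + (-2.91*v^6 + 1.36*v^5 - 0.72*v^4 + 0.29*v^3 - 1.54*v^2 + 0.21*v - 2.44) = -2.91*v^6 + 1.36*v^5 - 0.72*v^4 + 0.29*v^3 + 5.53*v^2 - 4.74*v - 5.04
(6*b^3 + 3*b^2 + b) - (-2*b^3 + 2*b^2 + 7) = 8*b^3 + b^2 + b - 7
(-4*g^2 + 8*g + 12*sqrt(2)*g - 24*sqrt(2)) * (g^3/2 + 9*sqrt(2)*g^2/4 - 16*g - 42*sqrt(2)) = -2*g^5 - 3*sqrt(2)*g^4 + 4*g^4 + 6*sqrt(2)*g^3 + 118*g^3 - 236*g^2 - 24*sqrt(2)*g^2 - 1008*g + 48*sqrt(2)*g + 2016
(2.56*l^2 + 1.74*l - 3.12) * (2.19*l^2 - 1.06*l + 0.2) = 5.6064*l^4 + 1.097*l^3 - 8.1652*l^2 + 3.6552*l - 0.624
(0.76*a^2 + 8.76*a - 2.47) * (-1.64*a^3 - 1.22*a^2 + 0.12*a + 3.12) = -1.2464*a^5 - 15.2936*a^4 - 6.5452*a^3 + 6.4358*a^2 + 27.0348*a - 7.7064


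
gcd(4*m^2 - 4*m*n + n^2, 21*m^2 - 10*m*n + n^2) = 1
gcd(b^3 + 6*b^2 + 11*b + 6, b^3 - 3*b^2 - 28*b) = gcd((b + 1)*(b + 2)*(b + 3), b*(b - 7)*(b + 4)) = 1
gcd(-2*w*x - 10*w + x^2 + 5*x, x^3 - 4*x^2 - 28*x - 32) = 1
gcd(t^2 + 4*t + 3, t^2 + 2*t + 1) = t + 1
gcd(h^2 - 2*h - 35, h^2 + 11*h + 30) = h + 5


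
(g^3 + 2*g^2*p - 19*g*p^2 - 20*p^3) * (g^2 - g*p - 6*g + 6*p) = g^5 + g^4*p - 6*g^4 - 21*g^3*p^2 - 6*g^3*p - g^2*p^3 + 126*g^2*p^2 + 20*g*p^4 + 6*g*p^3 - 120*p^4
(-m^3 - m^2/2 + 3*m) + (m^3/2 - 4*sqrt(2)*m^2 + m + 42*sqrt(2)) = -m^3/2 - 4*sqrt(2)*m^2 - m^2/2 + 4*m + 42*sqrt(2)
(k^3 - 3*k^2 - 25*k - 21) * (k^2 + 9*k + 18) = k^5 + 6*k^4 - 34*k^3 - 300*k^2 - 639*k - 378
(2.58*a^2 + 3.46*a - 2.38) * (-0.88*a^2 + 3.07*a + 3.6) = -2.2704*a^4 + 4.8758*a^3 + 22.0046*a^2 + 5.1494*a - 8.568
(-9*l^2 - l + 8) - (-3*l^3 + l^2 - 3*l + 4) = 3*l^3 - 10*l^2 + 2*l + 4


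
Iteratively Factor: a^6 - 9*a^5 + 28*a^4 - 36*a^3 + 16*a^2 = (a)*(a^5 - 9*a^4 + 28*a^3 - 36*a^2 + 16*a) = a*(a - 1)*(a^4 - 8*a^3 + 20*a^2 - 16*a) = a*(a - 4)*(a - 1)*(a^3 - 4*a^2 + 4*a) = a^2*(a - 4)*(a - 1)*(a^2 - 4*a + 4) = a^2*(a - 4)*(a - 2)*(a - 1)*(a - 2)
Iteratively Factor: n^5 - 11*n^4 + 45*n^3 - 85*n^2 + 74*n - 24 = (n - 1)*(n^4 - 10*n^3 + 35*n^2 - 50*n + 24) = (n - 4)*(n - 1)*(n^3 - 6*n^2 + 11*n - 6) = (n - 4)*(n - 2)*(n - 1)*(n^2 - 4*n + 3) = (n - 4)*(n - 2)*(n - 1)^2*(n - 3)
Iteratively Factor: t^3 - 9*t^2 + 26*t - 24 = (t - 3)*(t^2 - 6*t + 8) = (t - 4)*(t - 3)*(t - 2)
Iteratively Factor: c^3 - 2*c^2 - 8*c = (c - 4)*(c^2 + 2*c) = (c - 4)*(c + 2)*(c)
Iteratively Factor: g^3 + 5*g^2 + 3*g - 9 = (g - 1)*(g^2 + 6*g + 9) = (g - 1)*(g + 3)*(g + 3)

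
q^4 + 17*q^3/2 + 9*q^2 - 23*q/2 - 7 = (q - 1)*(q + 1/2)*(q + 2)*(q + 7)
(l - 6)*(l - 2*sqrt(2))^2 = l^3 - 6*l^2 - 4*sqrt(2)*l^2 + 8*l + 24*sqrt(2)*l - 48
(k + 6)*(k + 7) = k^2 + 13*k + 42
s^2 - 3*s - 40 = (s - 8)*(s + 5)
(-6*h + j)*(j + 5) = -6*h*j - 30*h + j^2 + 5*j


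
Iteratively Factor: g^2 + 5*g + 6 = (g + 3)*(g + 2)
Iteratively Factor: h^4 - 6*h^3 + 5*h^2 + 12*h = (h - 3)*(h^3 - 3*h^2 - 4*h) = h*(h - 3)*(h^2 - 3*h - 4) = h*(h - 3)*(h + 1)*(h - 4)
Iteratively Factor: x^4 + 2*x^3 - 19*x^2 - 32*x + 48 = (x + 4)*(x^3 - 2*x^2 - 11*x + 12) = (x - 1)*(x + 4)*(x^2 - x - 12) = (x - 1)*(x + 3)*(x + 4)*(x - 4)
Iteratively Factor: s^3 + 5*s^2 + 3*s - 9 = (s + 3)*(s^2 + 2*s - 3) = (s - 1)*(s + 3)*(s + 3)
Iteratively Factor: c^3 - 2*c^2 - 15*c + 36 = (c + 4)*(c^2 - 6*c + 9) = (c - 3)*(c + 4)*(c - 3)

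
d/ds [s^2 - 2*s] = 2*s - 2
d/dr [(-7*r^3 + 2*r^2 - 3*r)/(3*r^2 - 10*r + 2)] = (-21*r^4 + 140*r^3 - 53*r^2 + 8*r - 6)/(9*r^4 - 60*r^3 + 112*r^2 - 40*r + 4)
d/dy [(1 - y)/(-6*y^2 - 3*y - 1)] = 2*(-3*y^2 + 6*y + 2)/(36*y^4 + 36*y^3 + 21*y^2 + 6*y + 1)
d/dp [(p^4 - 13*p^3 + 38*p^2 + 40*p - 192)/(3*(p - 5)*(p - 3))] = (2*p^3 - 25*p^2 + 100*p - 104)/(3*(p^2 - 10*p + 25))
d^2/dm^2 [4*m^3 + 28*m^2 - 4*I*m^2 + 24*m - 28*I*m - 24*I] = 24*m + 56 - 8*I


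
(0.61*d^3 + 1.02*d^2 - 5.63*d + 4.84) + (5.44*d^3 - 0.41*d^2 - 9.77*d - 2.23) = 6.05*d^3 + 0.61*d^2 - 15.4*d + 2.61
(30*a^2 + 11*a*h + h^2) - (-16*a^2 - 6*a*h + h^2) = 46*a^2 + 17*a*h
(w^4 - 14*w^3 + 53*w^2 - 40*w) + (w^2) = w^4 - 14*w^3 + 54*w^2 - 40*w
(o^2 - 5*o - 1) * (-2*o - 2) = -2*o^3 + 8*o^2 + 12*o + 2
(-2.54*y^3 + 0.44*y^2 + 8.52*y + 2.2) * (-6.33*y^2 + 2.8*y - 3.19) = 16.0782*y^5 - 9.8972*y^4 - 44.597*y^3 + 8.5264*y^2 - 21.0188*y - 7.018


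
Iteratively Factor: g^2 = (g)*(g)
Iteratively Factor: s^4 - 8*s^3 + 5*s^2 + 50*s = (s)*(s^3 - 8*s^2 + 5*s + 50) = s*(s + 2)*(s^2 - 10*s + 25) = s*(s - 5)*(s + 2)*(s - 5)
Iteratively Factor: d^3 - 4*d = (d)*(d^2 - 4) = d*(d - 2)*(d + 2)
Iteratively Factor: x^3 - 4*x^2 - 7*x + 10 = (x - 1)*(x^2 - 3*x - 10) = (x - 5)*(x - 1)*(x + 2)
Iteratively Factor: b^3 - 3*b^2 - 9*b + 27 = (b - 3)*(b^2 - 9) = (b - 3)*(b + 3)*(b - 3)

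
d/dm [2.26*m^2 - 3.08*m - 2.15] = 4.52*m - 3.08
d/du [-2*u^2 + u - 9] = 1 - 4*u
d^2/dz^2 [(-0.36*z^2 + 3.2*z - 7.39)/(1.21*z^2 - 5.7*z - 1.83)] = (4.4044*z^3 - 69.701082*z^2 + 348.32754*z - 582.099162)/(1.771561*z^6 - 25.03611*z^5 + 109.900791*z^4 - 109.46394*z^3 - 166.213593*z^2 - 57.26619*z - 6.128487)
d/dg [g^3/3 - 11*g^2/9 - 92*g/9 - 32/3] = g^2 - 22*g/9 - 92/9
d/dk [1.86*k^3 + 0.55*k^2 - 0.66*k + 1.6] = 5.58*k^2 + 1.1*k - 0.66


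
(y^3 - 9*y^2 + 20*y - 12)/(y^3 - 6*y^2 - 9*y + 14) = (y^2 - 8*y + 12)/(y^2 - 5*y - 14)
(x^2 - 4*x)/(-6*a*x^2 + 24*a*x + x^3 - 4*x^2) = 1/(-6*a + x)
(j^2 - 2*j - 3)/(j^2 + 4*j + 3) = (j - 3)/(j + 3)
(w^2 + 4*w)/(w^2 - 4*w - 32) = w/(w - 8)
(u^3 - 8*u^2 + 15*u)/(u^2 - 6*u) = (u^2 - 8*u + 15)/(u - 6)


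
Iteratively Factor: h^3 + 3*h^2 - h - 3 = (h - 1)*(h^2 + 4*h + 3) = (h - 1)*(h + 1)*(h + 3)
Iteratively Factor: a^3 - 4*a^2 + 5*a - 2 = (a - 1)*(a^2 - 3*a + 2) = (a - 1)^2*(a - 2)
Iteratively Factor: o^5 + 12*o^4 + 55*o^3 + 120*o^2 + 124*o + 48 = (o + 2)*(o^4 + 10*o^3 + 35*o^2 + 50*o + 24) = (o + 1)*(o + 2)*(o^3 + 9*o^2 + 26*o + 24) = (o + 1)*(o + 2)*(o + 4)*(o^2 + 5*o + 6) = (o + 1)*(o + 2)^2*(o + 4)*(o + 3)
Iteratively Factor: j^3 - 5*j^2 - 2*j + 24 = (j - 3)*(j^2 - 2*j - 8) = (j - 4)*(j - 3)*(j + 2)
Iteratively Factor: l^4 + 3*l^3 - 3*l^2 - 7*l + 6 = (l - 1)*(l^3 + 4*l^2 + l - 6) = (l - 1)^2*(l^2 + 5*l + 6) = (l - 1)^2*(l + 2)*(l + 3)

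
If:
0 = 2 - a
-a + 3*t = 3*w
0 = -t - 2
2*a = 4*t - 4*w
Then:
No Solution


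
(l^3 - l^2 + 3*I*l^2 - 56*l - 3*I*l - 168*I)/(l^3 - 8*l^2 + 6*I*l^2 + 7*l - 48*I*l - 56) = (l^2 + l*(7 + 3*I) + 21*I)/(l^2 + 6*I*l + 7)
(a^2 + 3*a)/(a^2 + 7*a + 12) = a/(a + 4)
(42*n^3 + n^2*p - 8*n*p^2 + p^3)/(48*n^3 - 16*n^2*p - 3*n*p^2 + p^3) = (-14*n^2 - 5*n*p + p^2)/(-16*n^2 + p^2)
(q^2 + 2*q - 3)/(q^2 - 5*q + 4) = (q + 3)/(q - 4)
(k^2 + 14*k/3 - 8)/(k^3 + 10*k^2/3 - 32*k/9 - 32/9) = 3*(k + 6)/(3*k^2 + 14*k + 8)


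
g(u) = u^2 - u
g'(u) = 2*u - 1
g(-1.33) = 3.10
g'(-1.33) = -3.66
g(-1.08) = 2.25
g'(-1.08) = -3.16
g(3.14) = 6.72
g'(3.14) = 5.28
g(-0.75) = 1.31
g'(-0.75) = -2.50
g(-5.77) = 39.06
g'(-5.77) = -12.54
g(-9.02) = 90.38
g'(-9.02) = -19.04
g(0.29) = -0.21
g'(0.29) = -0.42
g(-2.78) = 10.51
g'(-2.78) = -6.56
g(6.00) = 30.00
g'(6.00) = 11.00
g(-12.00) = 156.00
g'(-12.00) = -25.00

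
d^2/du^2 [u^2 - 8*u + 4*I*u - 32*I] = 2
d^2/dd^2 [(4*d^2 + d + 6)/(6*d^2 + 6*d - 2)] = (-27*d^3 + 198*d^2 + 171*d + 79)/(27*d^6 + 81*d^5 + 54*d^4 - 27*d^3 - 18*d^2 + 9*d - 1)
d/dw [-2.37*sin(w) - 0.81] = -2.37*cos(w)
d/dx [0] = 0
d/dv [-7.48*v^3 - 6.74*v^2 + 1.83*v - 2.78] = -22.44*v^2 - 13.48*v + 1.83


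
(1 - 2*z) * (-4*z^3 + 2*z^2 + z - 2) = 8*z^4 - 8*z^3 + 5*z - 2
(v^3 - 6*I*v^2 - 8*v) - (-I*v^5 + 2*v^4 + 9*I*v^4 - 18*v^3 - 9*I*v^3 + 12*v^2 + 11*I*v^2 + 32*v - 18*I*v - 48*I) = I*v^5 - 2*v^4 - 9*I*v^4 + 19*v^3 + 9*I*v^3 - 12*v^2 - 17*I*v^2 - 40*v + 18*I*v + 48*I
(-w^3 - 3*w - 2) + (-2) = -w^3 - 3*w - 4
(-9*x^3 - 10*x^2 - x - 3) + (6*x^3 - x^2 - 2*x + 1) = -3*x^3 - 11*x^2 - 3*x - 2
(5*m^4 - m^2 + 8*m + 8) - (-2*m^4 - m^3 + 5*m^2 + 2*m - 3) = 7*m^4 + m^3 - 6*m^2 + 6*m + 11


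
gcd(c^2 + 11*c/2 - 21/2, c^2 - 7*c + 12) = 1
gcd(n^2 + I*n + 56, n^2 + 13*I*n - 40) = n + 8*I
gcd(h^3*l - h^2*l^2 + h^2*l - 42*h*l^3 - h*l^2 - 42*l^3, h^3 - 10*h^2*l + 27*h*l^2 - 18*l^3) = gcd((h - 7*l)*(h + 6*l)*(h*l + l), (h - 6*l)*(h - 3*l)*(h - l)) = 1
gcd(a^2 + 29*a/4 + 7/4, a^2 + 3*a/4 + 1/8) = a + 1/4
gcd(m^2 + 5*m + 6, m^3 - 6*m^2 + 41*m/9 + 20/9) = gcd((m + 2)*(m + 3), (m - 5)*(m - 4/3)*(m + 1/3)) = 1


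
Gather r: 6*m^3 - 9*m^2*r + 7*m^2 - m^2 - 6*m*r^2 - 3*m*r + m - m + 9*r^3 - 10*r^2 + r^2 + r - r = 6*m^3 + 6*m^2 + 9*r^3 + r^2*(-6*m - 9) + r*(-9*m^2 - 3*m)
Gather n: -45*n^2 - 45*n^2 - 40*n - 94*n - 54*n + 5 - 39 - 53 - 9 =-90*n^2 - 188*n - 96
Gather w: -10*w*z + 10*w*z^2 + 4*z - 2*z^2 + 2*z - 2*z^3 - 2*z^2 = w*(10*z^2 - 10*z) - 2*z^3 - 4*z^2 + 6*z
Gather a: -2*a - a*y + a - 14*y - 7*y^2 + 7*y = a*(-y - 1) - 7*y^2 - 7*y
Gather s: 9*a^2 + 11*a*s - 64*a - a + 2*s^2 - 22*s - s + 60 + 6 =9*a^2 - 65*a + 2*s^2 + s*(11*a - 23) + 66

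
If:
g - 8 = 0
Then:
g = 8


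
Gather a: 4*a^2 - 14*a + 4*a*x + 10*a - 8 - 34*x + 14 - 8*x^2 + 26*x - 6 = 4*a^2 + a*(4*x - 4) - 8*x^2 - 8*x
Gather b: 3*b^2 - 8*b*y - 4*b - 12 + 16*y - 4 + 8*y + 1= 3*b^2 + b*(-8*y - 4) + 24*y - 15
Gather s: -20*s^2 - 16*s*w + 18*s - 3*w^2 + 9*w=-20*s^2 + s*(18 - 16*w) - 3*w^2 + 9*w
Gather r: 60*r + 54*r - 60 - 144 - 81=114*r - 285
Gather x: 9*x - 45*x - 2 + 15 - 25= -36*x - 12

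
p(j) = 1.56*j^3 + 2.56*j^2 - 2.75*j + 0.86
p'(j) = 4.68*j^2 + 5.12*j - 2.75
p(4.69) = 205.20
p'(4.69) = 124.20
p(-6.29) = -268.78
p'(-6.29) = 150.21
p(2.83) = 48.94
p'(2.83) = 49.22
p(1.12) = 3.18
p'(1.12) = 8.85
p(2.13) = 21.69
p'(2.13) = 29.39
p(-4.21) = -58.59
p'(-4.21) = 58.64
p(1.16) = 3.55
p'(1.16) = 9.49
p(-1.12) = 4.96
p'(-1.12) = -2.61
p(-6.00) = -227.44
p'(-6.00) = 135.01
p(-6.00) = -227.44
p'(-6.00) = 135.01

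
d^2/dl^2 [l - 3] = 0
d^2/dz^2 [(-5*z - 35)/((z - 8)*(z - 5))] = 10*(-z^3 - 21*z^2 + 393*z - 1423)/(z^6 - 39*z^5 + 627*z^4 - 5317*z^3 + 25080*z^2 - 62400*z + 64000)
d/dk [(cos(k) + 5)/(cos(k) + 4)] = sin(k)/(cos(k) + 4)^2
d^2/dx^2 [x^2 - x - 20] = 2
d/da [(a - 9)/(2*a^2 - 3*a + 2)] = (2*a^2 - 3*a - (a - 9)*(4*a - 3) + 2)/(2*a^2 - 3*a + 2)^2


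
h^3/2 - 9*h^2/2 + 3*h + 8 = (h/2 + 1/2)*(h - 8)*(h - 2)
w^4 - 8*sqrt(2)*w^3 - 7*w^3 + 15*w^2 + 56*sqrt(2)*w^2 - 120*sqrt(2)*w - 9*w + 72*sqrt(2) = (w - 3)^2*(w - 1)*(w - 8*sqrt(2))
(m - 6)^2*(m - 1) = m^3 - 13*m^2 + 48*m - 36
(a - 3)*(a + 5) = a^2 + 2*a - 15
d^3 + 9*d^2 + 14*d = d*(d + 2)*(d + 7)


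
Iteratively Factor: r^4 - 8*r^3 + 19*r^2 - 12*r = (r - 3)*(r^3 - 5*r^2 + 4*r) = (r - 3)*(r - 1)*(r^2 - 4*r) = r*(r - 3)*(r - 1)*(r - 4)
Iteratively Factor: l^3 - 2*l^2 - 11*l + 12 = (l + 3)*(l^2 - 5*l + 4) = (l - 1)*(l + 3)*(l - 4)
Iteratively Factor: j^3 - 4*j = (j - 2)*(j^2 + 2*j) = j*(j - 2)*(j + 2)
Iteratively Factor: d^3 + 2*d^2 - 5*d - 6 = (d + 1)*(d^2 + d - 6) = (d + 1)*(d + 3)*(d - 2)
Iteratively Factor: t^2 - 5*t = (t - 5)*(t)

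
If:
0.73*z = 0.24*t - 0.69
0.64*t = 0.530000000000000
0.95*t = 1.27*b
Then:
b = 0.62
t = 0.83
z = -0.67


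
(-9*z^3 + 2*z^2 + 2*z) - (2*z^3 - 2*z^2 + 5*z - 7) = -11*z^3 + 4*z^2 - 3*z + 7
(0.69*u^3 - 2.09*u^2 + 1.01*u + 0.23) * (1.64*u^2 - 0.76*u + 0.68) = 1.1316*u^5 - 3.952*u^4 + 3.714*u^3 - 1.8116*u^2 + 0.512*u + 0.1564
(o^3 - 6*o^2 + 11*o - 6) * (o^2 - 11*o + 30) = o^5 - 17*o^4 + 107*o^3 - 307*o^2 + 396*o - 180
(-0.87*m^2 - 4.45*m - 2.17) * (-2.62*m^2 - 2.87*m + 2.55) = 2.2794*m^4 + 14.1559*m^3 + 16.2384*m^2 - 5.1196*m - 5.5335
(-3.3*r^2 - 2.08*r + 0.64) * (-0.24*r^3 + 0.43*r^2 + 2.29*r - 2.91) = 0.792*r^5 - 0.9198*r^4 - 8.605*r^3 + 5.115*r^2 + 7.5184*r - 1.8624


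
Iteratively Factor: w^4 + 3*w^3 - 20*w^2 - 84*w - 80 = (w + 2)*(w^3 + w^2 - 22*w - 40) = (w + 2)*(w + 4)*(w^2 - 3*w - 10) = (w - 5)*(w + 2)*(w + 4)*(w + 2)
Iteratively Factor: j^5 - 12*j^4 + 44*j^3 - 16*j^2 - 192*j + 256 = (j - 4)*(j^4 - 8*j^3 + 12*j^2 + 32*j - 64) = (j - 4)^2*(j^3 - 4*j^2 - 4*j + 16) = (j - 4)^3*(j^2 - 4) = (j - 4)^3*(j + 2)*(j - 2)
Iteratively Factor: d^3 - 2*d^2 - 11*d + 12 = (d - 1)*(d^2 - d - 12) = (d - 1)*(d + 3)*(d - 4)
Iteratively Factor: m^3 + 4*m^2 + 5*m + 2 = (m + 1)*(m^2 + 3*m + 2) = (m + 1)*(m + 2)*(m + 1)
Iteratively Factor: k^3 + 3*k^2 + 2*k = (k + 1)*(k^2 + 2*k) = (k + 1)*(k + 2)*(k)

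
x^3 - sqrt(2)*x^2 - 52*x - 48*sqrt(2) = (x - 6*sqrt(2))*(x + sqrt(2))*(x + 4*sqrt(2))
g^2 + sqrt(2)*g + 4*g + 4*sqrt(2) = (g + 4)*(g + sqrt(2))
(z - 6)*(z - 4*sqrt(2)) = z^2 - 6*z - 4*sqrt(2)*z + 24*sqrt(2)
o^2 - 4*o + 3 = (o - 3)*(o - 1)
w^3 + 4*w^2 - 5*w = w*(w - 1)*(w + 5)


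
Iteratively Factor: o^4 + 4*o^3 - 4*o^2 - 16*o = (o + 4)*(o^3 - 4*o) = (o - 2)*(o + 4)*(o^2 + 2*o) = (o - 2)*(o + 2)*(o + 4)*(o)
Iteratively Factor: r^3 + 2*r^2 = (r)*(r^2 + 2*r) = r*(r + 2)*(r)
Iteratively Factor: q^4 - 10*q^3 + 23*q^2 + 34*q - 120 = (q - 3)*(q^3 - 7*q^2 + 2*q + 40) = (q - 5)*(q - 3)*(q^2 - 2*q - 8) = (q - 5)*(q - 4)*(q - 3)*(q + 2)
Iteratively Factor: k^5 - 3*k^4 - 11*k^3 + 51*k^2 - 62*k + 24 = (k + 4)*(k^4 - 7*k^3 + 17*k^2 - 17*k + 6) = (k - 2)*(k + 4)*(k^3 - 5*k^2 + 7*k - 3) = (k - 3)*(k - 2)*(k + 4)*(k^2 - 2*k + 1) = (k - 3)*(k - 2)*(k - 1)*(k + 4)*(k - 1)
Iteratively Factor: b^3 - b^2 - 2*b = (b - 2)*(b^2 + b) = (b - 2)*(b + 1)*(b)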